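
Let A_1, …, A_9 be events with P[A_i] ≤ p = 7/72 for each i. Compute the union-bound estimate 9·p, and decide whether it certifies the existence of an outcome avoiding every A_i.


Union bound: P[∪_{i=1}^{9} A_i] ≤ Σ_i P[A_i] ≤ 9·p = 9·(7/72) = 7/8.
Numerically: 7/8 ≈ 0.87500.
Is 7/8 < 1? YES.
Since P[∪ A_i] ≤ 7/8 < 1, the complement has P[∩ A_i^c] ≥ 1 − 7/8 = 1/8 > 0, so some outcome avoids every A_i.

9·p = 7/8 ≈ 0.87500; existence CERTIFIED by the union bound.


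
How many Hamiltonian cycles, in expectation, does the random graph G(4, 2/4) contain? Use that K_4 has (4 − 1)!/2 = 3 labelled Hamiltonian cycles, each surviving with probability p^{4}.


K_4 has (4 − 1)!/2 = 3 labelled Hamiltonian cycles.
For each such Hamiltonian cycle H, let X_H = 1 if all 4 edges of H are present in G. Then P[X_H = 1] = p^{4} = (1/2)^{4} = 1/16.
By linearity of expectation: E[X] = Σ_H E[X_H] = 3 · p^{4} = 3 · 1/16 = 3/16.
Numerically: E[X] ≈ 0.1875.

E[X] = 3 · (1/2)^{4} = 3/16 ≈ 0.1875.


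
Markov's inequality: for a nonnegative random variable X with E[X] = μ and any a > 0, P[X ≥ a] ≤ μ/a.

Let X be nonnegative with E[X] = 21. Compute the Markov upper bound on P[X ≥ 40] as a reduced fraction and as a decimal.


μ = E[X] = 21, a = 40.
Markov: P[X ≥ 40] ≤ μ/a = (21)/40 = 21/40.
Numerically: ≈ 0.52500.
(Since a = 40 > μ = 21.00000, the bound 21/40 is < 1 and informative.)

P[X ≥ 40] ≤ 21/40 ≈ 0.52500.


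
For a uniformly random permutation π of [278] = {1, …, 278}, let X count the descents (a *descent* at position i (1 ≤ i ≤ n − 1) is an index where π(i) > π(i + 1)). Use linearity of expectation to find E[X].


Write X = Σ X_I over i = 1, …, 277, with X_I the indicator of one descent.
There are 277 indicators.
For each fixed i, the pair (π(i), π(i+1)) is a uniformly random ordered pair of distinct values from {1, …, 278}; by symmetry P[π(i) > π(i+1)] = 1/2.
By linearity: E[X] = 277 · (1/2) = (278 − 1) · (1/2) = 277/2 ≈ 138.5000.

E[X] = 277/2 = 138.5000.


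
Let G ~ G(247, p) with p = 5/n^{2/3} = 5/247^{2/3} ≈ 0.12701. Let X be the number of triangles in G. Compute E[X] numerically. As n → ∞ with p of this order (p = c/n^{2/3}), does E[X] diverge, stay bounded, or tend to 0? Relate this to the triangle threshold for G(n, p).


Number of potential triangles: C(247, 3) = 2481115.
Each occurs with probability p³ ≈ (0.12701)³ ≈ 2.0488780e-03.
By linearity: E[X] = C(247, 3)·p³ ≈ 2481115 · 2.0488780e-03 ≈ 5083.50202.
Since α = 2/3 < 1, p = c/n^{2/3} ≫ 1/n is above the triangle threshold p ~ 1/n. Asymptotically E[X] ~ (c³/6)·n^{3(1−α)} = (5³/6)·n^{1} → ∞; triangles are abundant w.h.p.

E[X] ≈ 5083.50202; in regime p = Θ(1/n^{2/3}) E[X] diverges (above the triangle threshold p ~ 1/n).


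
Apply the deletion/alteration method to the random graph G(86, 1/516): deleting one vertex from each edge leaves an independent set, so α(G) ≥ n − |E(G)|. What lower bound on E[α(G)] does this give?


E[|E(G)|] = C(86, 2)·p = 3655 · (1/516) = 85/12.
E[α(G)] ≥ n − E[|E(G)|] = 86 − 85/12 = 947/12.
Numerically: ≈ 78.916667.
(This is only a lower bound; the true E[α(G)] may be larger.)

E[α(G)] ≥ 947/12 ≈ 78.916667.


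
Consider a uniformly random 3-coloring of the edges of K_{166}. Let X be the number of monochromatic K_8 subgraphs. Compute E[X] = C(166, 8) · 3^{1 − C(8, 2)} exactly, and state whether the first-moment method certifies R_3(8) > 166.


E[X] = C(166, 8) · 3^{1 − 28} = 12049276177620 · 3^{−27} = 12049276177620/7625597484987.
As a reduced fraction: E[X] = 148756496020/94143178827 ≈ 1.5801.
Is E[X] < 1? NO.
Since E[X] ≥ 1, the first-moment bound is inconclusive at n = 166; it does NOT by itself certify R_3(8) > 166.

E[X] = 148756496020/94143178827 ≈ 1.5801; E[X] ≥ 1; first-moment method inconclusive here.


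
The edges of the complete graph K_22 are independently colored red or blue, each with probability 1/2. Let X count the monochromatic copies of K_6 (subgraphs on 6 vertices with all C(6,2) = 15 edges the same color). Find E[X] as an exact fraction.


Let X = Σ_S X_S over the C(22, 6) = 74613 subsets S of size 6, where X_S = 1 if the K_6 on S is monochromatic.
For a fixed S, the K_6 on S has C(6, 2) = 15 edges. P[all 15 edges red] = (1/2)^15, and likewise for blue, so P[monochromatic] = 2·(1/2)^15 = 2^{1 − 15} = 1/16384.
Summing: E[X] = C(22, 6) · 2^{1 − 15} = 74613 · 1/16384 = 74613/16384.
Numerically: E[X] ≈ 4.5540.

E[X] = C(22,6)·2^(1−C(6,2)) = 74613/16384 ≈ 4.5540.


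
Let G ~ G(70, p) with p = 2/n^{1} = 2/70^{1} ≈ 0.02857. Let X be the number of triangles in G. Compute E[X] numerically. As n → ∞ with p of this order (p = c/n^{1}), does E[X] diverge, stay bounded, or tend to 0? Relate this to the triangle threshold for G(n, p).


Number of potential triangles: C(70, 3) = 54740.
Each occurs with probability p³ ≈ (0.02857)³ ≈ 2.332362e-05.
By linearity: E[X] = C(70, 3)·p³ ≈ 54740 · 2.332362e-05 ≈ 1.2767.
Here α = 1, so p = 2/n is exactly at the triangle threshold p ~ 1/n. Asymptotically E[X] → c³/6 = 2³/6 = 4/3 ≈ 1.3333, a bounded constant. In this regime the triangle count is asymptotically Poisson(c³/6).

E[X] ≈ 1.2767; in regime p = Θ(1/n^{1}) E[X] stays bounded (at the triangle threshold p ~ 1/n).


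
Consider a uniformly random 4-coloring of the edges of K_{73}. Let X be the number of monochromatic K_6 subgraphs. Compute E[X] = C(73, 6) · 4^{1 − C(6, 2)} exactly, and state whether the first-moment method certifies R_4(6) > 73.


E[X] = C(73, 6) · 4^{1 − 15} = 170230452 · 4^{−14} = 170230452/268435456.
As a reduced fraction: E[X] = 42557613/67108864 ≈ 0.634158.
Is E[X] < 1? YES.
Since E[X] < 1, there exists a 4-coloring of K_{73} with no monochromatic K_6; hence R_4(6) > 73.

E[X] = 42557613/67108864 ≈ 0.634158; E[X] < 1, so R_4(6) > 73.


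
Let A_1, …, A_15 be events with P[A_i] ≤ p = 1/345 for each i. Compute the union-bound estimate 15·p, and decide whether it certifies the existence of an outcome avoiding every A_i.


Union bound: P[∪_{i=1}^{15} A_i] ≤ Σ_i P[A_i] ≤ 15·p = 15·(1/345) = 1/23.
Numerically: 1/23 ≈ 0.043478.
Is 1/23 < 1? YES.
Since P[∪ A_i] ≤ 1/23 < 1, the complement has P[∩ A_i^c] ≥ 1 − 1/23 = 22/23 > 0, so some outcome avoids every A_i.

15·p = 1/23 ≈ 0.043478; existence CERTIFIED by the union bound.


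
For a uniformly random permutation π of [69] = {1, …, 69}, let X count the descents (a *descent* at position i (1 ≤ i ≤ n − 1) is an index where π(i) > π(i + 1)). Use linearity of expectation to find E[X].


Write X = Σ X_I over i = 1, …, 68, with X_I the indicator of one descent.
There are 68 indicators.
For each fixed i, the pair (π(i), π(i+1)) is a uniformly random ordered pair of distinct values from {1, …, 69}; by symmetry P[π(i) > π(i+1)] = 1/2.
By linearity: E[X] = 68 · (1/2) = (69 − 1) · (1/2) = 34 ≈ 34.0000.

E[X] = 34 = 34.0000.


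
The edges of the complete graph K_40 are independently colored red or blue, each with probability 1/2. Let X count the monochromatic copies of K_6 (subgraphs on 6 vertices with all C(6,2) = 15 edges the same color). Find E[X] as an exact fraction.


Let X = Σ_S X_S over the C(40, 6) = 3838380 subsets S of size 6, where X_S = 1 if the K_6 on S is monochromatic.
For a fixed S, the K_6 on S has C(6, 2) = 15 edges. P[all 15 edges red] = (1/2)^15, and likewise for blue, so P[monochromatic] = 2·(1/2)^15 = 2^{1 − 15} = 1/16384.
By linearity of expectation: E[X] = C(40, 6) · 2^{1 − 15} = 3838380 · 1/16384 = 959595/4096.
Numerically: E[X] ≈ 234.27612.

E[X] = C(40,6)·2^(1−C(6,2)) = 959595/4096 ≈ 234.27612.


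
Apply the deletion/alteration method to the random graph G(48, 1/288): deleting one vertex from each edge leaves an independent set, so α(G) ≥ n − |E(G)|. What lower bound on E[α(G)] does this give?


E[|E(G)|] = C(48, 2)·p = 1128 · (1/288) = 47/12.
E[α(G)] ≥ n − E[|E(G)|] = 48 − 47/12 = 529/12.
Numerically: ≈ 44.083.
(This is only a lower bound; the true E[α(G)] may be larger.)

E[α(G)] ≥ 529/12 ≈ 44.083.


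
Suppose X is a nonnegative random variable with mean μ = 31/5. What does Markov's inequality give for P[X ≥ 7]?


μ = E[X] = 31/5, a = 7.
Markov: P[X ≥ 7] ≤ μ/a = (31/5)/7 = 31/35.
Numerically: ≈ 0.886.
(Since a = 7 > μ = 6.200, the bound 31/35 is < 1 and informative.)

P[X ≥ 7] ≤ 31/35 ≈ 0.886.


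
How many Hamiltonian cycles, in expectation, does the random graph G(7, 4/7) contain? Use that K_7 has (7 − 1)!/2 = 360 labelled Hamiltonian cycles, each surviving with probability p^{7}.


K_7 has (7 − 1)!/2 = 360 labelled Hamiltonian cycles.
For each such Hamiltonian cycle H, let X_H = 1 if all 7 edges of H are present in G. Then P[X_H = 1] = p^{7} = (4/7)^{7} = 16384/823543.
By linearity: E[X] = Σ_H E[X_H] = 360 · p^{7} = 360 · 16384/823543 = 5898240/823543.
Numerically: E[X] ≈ 7.162.

E[X] = 360 · (4/7)^{7} = 5898240/823543 ≈ 7.162.


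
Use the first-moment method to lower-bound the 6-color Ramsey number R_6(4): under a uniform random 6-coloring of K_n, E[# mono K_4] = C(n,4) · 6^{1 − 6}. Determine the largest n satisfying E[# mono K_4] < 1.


We need C(n, 4) · 6^{1 − 6} < 1, i.e. C(n, 4) < 6^{6 − 1} = 7776.
Check values of n near the boundary:
  n = 16: C(16, 4) = 1820; 1820 < 7776? YES
  n = 17: C(17, 4) = 2380; 2380 < 7776? YES
  n = 18: C(18, 4) = 3060; 3060 < 7776? YES
  n = 19: C(19, 4) = 3876; 3876 < 7776? YES
  n = 20: C(20, 4) = 4845; 4845 < 7776? YES
  n = 21: C(21, 4) = 5985; 5985 < 7776? YES
  n = 22: C(22, 4) = 7315; 7315 < 7776? YES
  n = 23: C(23, 4) = 8855; 8855 < 7776? NO
  n = 24: C(24, 4) = 10626; 10626 < 7776? NO
The largest n with C(n, 4) < 7776 is n = 22 (where E[X] = 7315/7776 ≈ 0.941). Hence R_6(4) > 22, i.e. R_6(4) ≥ 23.

Largest n = 22; hence R_6(4) > 22.


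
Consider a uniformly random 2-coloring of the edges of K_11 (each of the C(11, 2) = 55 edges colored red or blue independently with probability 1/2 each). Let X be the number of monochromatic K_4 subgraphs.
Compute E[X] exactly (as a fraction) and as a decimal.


Let X = Σ_S X_S over the C(11, 4) = 330 subsets S of size 4, where X_S = 1 if the K_4 on S is monochromatic.
For a fixed S, the K_4 on S has C(4, 2) = 6 edges. P[all 6 edges red] = (1/2)^6, and likewise for blue, so P[monochromatic] = 2·(1/2)^6 = 2^{1 − 6} = 1/32.
By linearity: E[X] = C(11, 4) · 2^{1 − 6} = 330 · 1/32 = 165/16.
Numerically: E[X] ≈ 10.3125.

E[X] = C(11,4)·2^(1−C(4,2)) = 165/16 ≈ 10.3125.


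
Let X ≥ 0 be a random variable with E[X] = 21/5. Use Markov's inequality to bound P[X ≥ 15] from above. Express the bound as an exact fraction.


μ = E[X] = 21/5, a = 15.
Markov: P[X ≥ 15] ≤ μ/a = (21/5)/15 = 7/25.
Numerically: ≈ 0.280000.
(Since a = 15 > μ = 4.200000, the bound 7/25 is < 1 and informative.)

P[X ≥ 15] ≤ 7/25 ≈ 0.280000.


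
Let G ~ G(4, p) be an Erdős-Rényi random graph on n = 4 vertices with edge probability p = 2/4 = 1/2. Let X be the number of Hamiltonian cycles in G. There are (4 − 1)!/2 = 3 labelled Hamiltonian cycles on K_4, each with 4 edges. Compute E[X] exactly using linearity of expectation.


K_4 has (4 − 1)!/2 = 3 labelled Hamiltonian cycles.
For each such Hamiltonian cycle H, let X_H = 1 if all 4 edges of H are present in G. Then P[X_H = 1] = p^{4} = (1/2)^{4} = 1/16.
By linearity: E[X] = Σ_H E[X_H] = 3 · p^{4} = 3 · 1/16 = 3/16.
Numerically: E[X] ≈ 0.1875.

E[X] = 3 · (1/2)^{4} = 3/16 ≈ 0.1875.


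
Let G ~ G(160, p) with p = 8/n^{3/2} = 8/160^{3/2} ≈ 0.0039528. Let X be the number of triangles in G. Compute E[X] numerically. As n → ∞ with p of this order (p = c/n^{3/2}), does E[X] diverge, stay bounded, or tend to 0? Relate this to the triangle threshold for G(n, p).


Number of potential triangles: C(160, 3) = 669920.
Each occurs with probability p³ ≈ (0.0039528)³ ≈ 6.1763236e-08.
By linearity: E[X] = C(160, 3)·p³ ≈ 669920 · 6.1763236e-08 ≈ 0.04138.
Since α = 3/2 > 1, p = c/n^{3/2} = o(1/n) is below the triangle threshold p ~ 1/n. Asymptotically E[X] ~ (c³/6)·n^{3(1−α)} = (8³/6)·n^{-1.5} → 0, so by Markov's inequality G has no triangles w.h.p.

E[X] ≈ 0.04138; in regime p = Θ(1/n^{3/2}) E[X] tends to 0 (below the triangle threshold p ~ 1/n).


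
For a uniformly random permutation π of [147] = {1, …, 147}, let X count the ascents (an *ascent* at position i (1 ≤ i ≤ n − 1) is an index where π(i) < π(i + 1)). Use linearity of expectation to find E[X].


Write X = Σ X_I over i = 1, …, 146, with X_I the indicator of one ascent.
There are 146 indicators.
For each fixed i, the pair (π(i), π(i+1)) is a uniformly random ordered pair of distinct values from {1, …, 147}; by symmetry P[π(i) < π(i+1)] = 1/2.
By linearity: E[X] = 146 · (1/2) = (147 − 1) · (1/2) = 73 ≈ 73.000.

E[X] = 73 = 73.000.


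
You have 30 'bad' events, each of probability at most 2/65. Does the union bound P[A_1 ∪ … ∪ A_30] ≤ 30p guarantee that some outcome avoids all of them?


Union bound: P[∪_{i=1}^{30} A_i] ≤ Σ_i P[A_i] ≤ 30·p = 30·(2/65) = 12/13.
Numerically: 12/13 ≈ 0.92308.
Is 12/13 < 1? YES.
Since P[∪ A_i] ≤ 12/13 < 1, the complement has P[∩ A_i^c] ≥ 1 − 12/13 = 1/13 > 0, so some outcome avoids every A_i.

30·p = 12/13 ≈ 0.92308; existence CERTIFIED by the union bound.


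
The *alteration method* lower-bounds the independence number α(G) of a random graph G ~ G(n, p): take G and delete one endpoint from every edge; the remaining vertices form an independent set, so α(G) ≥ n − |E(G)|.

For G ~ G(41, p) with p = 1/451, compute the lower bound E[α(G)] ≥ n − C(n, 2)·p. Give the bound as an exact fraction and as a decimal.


E[|E(G)|] = C(41, 2)·p = 820 · (1/451) = 20/11.
E[α(G)] ≥ n − E[|E(G)|] = 41 − 20/11 = 431/11.
Numerically: ≈ 39.182.
(This is only a lower bound; the true E[α(G)] may be larger.)

E[α(G)] ≥ 431/11 ≈ 39.182.


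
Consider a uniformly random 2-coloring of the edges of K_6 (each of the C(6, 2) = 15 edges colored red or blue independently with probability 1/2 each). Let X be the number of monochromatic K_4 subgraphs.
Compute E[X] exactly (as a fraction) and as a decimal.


Let X = Σ_S X_S over the C(6, 4) = 15 subsets S of size 4, where X_S = 1 if the K_4 on S is monochromatic.
For a fixed S, the K_4 on S has C(4, 2) = 6 edges. P[all 6 edges red] = (1/2)^6, and likewise for blue, so P[monochromatic] = 2·(1/2)^6 = 2^{1 − 6} = 1/32.
By linearity of expectation: E[X] = C(6, 4) · 2^{1 − 6} = 15 · 1/32 = 15/32.
Numerically: E[X] ≈ 0.4688.

E[X] = C(6,4)·2^(1−C(4,2)) = 15/32 ≈ 0.4688.


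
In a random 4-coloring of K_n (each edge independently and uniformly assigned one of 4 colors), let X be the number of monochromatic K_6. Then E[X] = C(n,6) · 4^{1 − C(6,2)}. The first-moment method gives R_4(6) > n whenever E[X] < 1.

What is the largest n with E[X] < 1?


We need C(n, 6) · 4^{1 − 15} < 1, i.e. C(n, 6) < 4^{15 − 1} = 268435456.
Check values of n near the boundary:
  n = 73: C(73, 6) = 170230452; 170230452 < 268435456? YES
  n = 74: C(74, 6) = 185250786; 185250786 < 268435456? YES
  n = 75: C(75, 6) = 201359550; 201359550 < 268435456? YES
  n = 76: C(76, 6) = 218618940; 218618940 < 268435456? YES
  n = 77: C(77, 6) = 237093780; 237093780 < 268435456? YES
  n = 78: C(78, 6) = 256851595; 256851595 < 268435456? YES
  n = 79: C(79, 6) = 277962685; 277962685 < 268435456? NO
  n = 80: C(80, 6) = 300500200; 300500200 < 268435456? NO
  n = 81: C(81, 6) = 324540216; 324540216 < 268435456? NO
The largest n with C(n, 6) < 268435456 is n = 78 (where E[X] = 256851595/268435456 ≈ 0.956847). Hence R_4(6) > 78, i.e. R_4(6) ≥ 79.

Largest n = 78; hence R_4(6) > 78.


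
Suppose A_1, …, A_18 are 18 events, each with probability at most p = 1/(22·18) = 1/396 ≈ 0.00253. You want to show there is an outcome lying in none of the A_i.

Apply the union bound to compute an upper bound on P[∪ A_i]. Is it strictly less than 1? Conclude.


Union bound: P[∪_{i=1}^{18} A_i] ≤ Σ_i P[A_i] ≤ 18·p = 18·(1/396) = 1/22.
Numerically: 1/22 ≈ 0.04545.
Is 1/22 < 1? YES.
Since P[∪ A_i] ≤ 1/22 < 1, the complement has P[∩ A_i^c] ≥ 1 − 1/22 = 21/22 > 0, so some outcome avoids every A_i.

18·p = 1/22 ≈ 0.04545; existence CERTIFIED by the union bound.


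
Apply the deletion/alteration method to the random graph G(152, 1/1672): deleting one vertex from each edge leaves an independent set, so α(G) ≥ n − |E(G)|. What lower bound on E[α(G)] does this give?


E[|E(G)|] = C(152, 2)·p = 11476 · (1/1672) = 151/22.
E[α(G)] ≥ n − E[|E(G)|] = 152 − 151/22 = 3193/22.
Numerically: ≈ 145.13636.
(This is only a lower bound; the true E[α(G)] may be larger.)

E[α(G)] ≥ 3193/22 ≈ 145.13636.


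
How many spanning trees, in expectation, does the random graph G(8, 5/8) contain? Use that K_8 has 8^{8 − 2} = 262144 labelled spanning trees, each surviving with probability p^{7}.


K_8 has 8^{8 − 2} = 262144 labelled spanning trees.
For each such spanning tree H, let X_H = 1 if all 7 edges of H are present in G. Then P[X_H = 1] = p^{7} = (5/8)^{7} = 78125/2097152.
By linearity of expectation: E[X] = Σ_H E[X_H] = 262144 · p^{7} = 262144 · 78125/2097152 = 78125/8.
Numerically: E[X] ≈ 9.77e+03.

E[X] = 262144 · (5/8)^{7} = 78125/8 ≈ 9.77e+03.


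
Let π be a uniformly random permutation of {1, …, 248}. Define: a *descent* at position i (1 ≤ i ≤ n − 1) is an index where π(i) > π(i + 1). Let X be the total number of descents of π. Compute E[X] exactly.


Write X = Σ X_I over i = 1, …, 247, with X_I the indicator of one descent.
There are 247 indicators.
For each fixed i, the pair (π(i), π(i+1)) is a uniformly random ordered pair of distinct values from {1, …, 248}; by symmetry P[π(i) > π(i+1)] = 1/2.
By linearity: E[X] = 247 · (1/2) = (248 − 1) · (1/2) = 247/2 ≈ 123.500.

E[X] = 247/2 = 123.500.


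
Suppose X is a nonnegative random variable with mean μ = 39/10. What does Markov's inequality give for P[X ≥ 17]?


μ = E[X] = 39/10, a = 17.
Markov: P[X ≥ 17] ≤ μ/a = (39/10)/17 = 39/170.
Numerically: ≈ 0.2294.
(Since a = 17 > μ = 3.9000, the bound 39/170 is < 1 and informative.)

P[X ≥ 17] ≤ 39/170 ≈ 0.2294.


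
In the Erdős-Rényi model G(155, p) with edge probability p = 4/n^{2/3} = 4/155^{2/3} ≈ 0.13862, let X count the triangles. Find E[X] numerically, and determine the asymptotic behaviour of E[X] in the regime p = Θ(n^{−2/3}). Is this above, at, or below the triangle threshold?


Number of potential triangles: C(155, 3) = 608685.
Each occurs with probability p³ ≈ (0.13862)³ ≈ 2.6638918e-03.
By linearity: E[X] = C(155, 3)·p³ ≈ 608685 · 2.6638918e-03 ≈ 1621.47097.
Since α = 2/3 < 1, p = c/n^{2/3} ≫ 1/n is above the triangle threshold p ~ 1/n. Asymptotically E[X] ~ (c³/6)·n^{3(1−α)} = (4³/6)·n^{1} → ∞; triangles are abundant w.h.p.

E[X] ≈ 1621.47097; in regime p = Θ(1/n^{2/3}) E[X] diverges (above the triangle threshold p ~ 1/n).


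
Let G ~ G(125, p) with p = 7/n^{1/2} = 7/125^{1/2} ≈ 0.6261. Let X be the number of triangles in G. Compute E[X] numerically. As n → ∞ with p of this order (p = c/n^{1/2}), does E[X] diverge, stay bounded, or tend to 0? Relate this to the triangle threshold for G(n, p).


Number of potential triangles: C(125, 3) = 317750.
Each occurs with probability p³ ≈ (0.6261)³ ≈ 2.454308e-01.
By linearity: E[X] = C(125, 3)·p³ ≈ 317750 · 2.454308e-01 ≈ 77985.6434.
Since α = 1/2 < 1, p = c/n^{1/2} ≫ 1/n is above the triangle threshold p ~ 1/n. Asymptotically E[X] ~ (c³/6)·n^{3(1−α)} = (7³/6)·n^{1.5} → ∞; triangles are abundant w.h.p.

E[X] ≈ 77985.6434; in regime p = Θ(1/n^{1/2}) E[X] diverges (above the triangle threshold p ~ 1/n).


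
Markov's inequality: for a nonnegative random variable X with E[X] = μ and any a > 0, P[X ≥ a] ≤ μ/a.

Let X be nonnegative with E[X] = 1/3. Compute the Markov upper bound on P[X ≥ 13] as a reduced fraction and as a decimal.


μ = E[X] = 1/3, a = 13.
Markov: P[X ≥ 13] ≤ μ/a = (1/3)/13 = 1/39.
Numerically: ≈ 0.026.
(Since a = 13 > μ = 0.333, the bound 1/39 is < 1 and informative.)

P[X ≥ 13] ≤ 1/39 ≈ 0.026.


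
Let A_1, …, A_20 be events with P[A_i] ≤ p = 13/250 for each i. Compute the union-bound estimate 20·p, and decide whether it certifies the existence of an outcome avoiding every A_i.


Union bound: P[∪_{i=1}^{20} A_i] ≤ Σ_i P[A_i] ≤ 20·p = 20·(13/250) = 26/25.
Numerically: 26/25 ≈ 1.04000.
Is 26/25 < 1? NO.
Since the bound 26/25 is ≥ 1, the union bound is uninformative here; it does NOT by itself certify existence.

20·p = 26/25 ≈ 1.04000; existence NOT certified by the union bound.


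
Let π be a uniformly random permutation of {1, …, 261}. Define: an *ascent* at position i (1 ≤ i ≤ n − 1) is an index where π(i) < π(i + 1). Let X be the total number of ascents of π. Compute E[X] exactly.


Write X = Σ X_I over i = 1, …, 260, with X_I the indicator of one ascent.
There are 260 indicators.
For each fixed i, the pair (π(i), π(i+1)) is a uniformly random ordered pair of distinct values from {1, …, 261}; by symmetry P[π(i) < π(i+1)] = 1/2.
By linearity: E[X] = 260 · (1/2) = (261 − 1) · (1/2) = 130 ≈ 130.000000.

E[X] = 130 = 130.000000.


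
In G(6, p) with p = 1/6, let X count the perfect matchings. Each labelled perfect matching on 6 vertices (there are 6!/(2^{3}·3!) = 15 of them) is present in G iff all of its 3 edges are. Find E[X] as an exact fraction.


K_6 has 6!/(2^{3}·3!) = 15 labelled perfect matchings.
For each such perfect matching H, let X_H = 1 if all 3 edges of H are present in G. Then P[X_H = 1] = p^{3} = (1/6)^{3} = 1/216.
Summing the indicators: E[X] = Σ_H E[X_H] = 15 · p^{3} = 15 · 1/216 = 5/72.
Numerically: E[X] ≈ 0.0694.

E[X] = 15 · (1/6)^{3} = 5/72 ≈ 0.0694.


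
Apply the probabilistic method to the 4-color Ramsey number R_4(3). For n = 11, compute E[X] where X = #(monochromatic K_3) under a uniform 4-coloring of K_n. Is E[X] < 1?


E[X] = C(11, 3) · 4^{1 − 3} = 165 · 4^{−2} = 165/16.
As a reduced fraction: E[X] = 165/16 ≈ 10.31250.
Is E[X] < 1? NO.
Since E[X] ≥ 1, the first-moment bound is inconclusive at n = 11; it does NOT by itself certify R_4(3) > 11.

E[X] = 165/16 ≈ 10.31250; E[X] ≥ 1; first-moment method inconclusive here.


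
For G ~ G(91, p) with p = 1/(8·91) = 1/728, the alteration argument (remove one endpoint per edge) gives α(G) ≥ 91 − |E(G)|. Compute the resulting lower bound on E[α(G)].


E[|E(G)|] = C(91, 2)·p = 4095 · (1/728) = 45/8.
E[α(G)] ≥ n − E[|E(G)|] = 91 − 45/8 = 683/8.
Numerically: ≈ 85.375.
(This is only a lower bound; the true E[α(G)] may be larger.)

E[α(G)] ≥ 683/8 ≈ 85.375.


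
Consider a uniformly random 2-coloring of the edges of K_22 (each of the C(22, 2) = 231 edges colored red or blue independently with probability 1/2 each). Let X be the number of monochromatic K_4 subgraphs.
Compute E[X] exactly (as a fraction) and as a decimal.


Let X = Σ_S X_S over the C(22, 4) = 7315 subsets S of size 4, where X_S = 1 if the K_4 on S is monochromatic.
For a fixed S, the K_4 on S has C(4, 2) = 6 edges. P[all 6 edges red] = (1/2)^6, and likewise for blue, so P[monochromatic] = 2·(1/2)^6 = 2^{1 − 6} = 1/32.
Summing: E[X] = C(22, 4) · 2^{1 − 6} = 7315 · 1/32 = 7315/32.
Numerically: E[X] ≈ 228.59375.

E[X] = C(22,4)·2^(1−C(4,2)) = 7315/32 ≈ 228.59375.


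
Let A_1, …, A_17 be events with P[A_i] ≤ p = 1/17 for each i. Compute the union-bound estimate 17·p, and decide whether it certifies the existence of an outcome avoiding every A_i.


Union bound: P[∪_{i=1}^{17} A_i] ≤ Σ_i P[A_i] ≤ 17·p = 17·(1/17) = 1.
Numerically: 1 ≈ 1.00000.
Is 1 < 1? NO.
Since the bound 1 is ≥ 1, the union bound is uninformative here; it does NOT by itself certify existence.

17·p = 1 ≈ 1.00000; existence NOT certified by the union bound.


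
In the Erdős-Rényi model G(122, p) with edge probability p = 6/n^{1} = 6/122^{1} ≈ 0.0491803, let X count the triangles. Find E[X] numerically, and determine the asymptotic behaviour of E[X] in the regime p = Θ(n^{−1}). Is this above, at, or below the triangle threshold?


Number of potential triangles: C(122, 3) = 295240.
Each occurs with probability p³ ≈ (0.0491803)³ ≈ 1.18952688e-04.
By linearity: E[X] = C(122, 3)·p³ ≈ 295240 · 1.18952688e-04 ≈ 35.119592.
Here α = 1, so p = 6/n is exactly at the triangle threshold p ~ 1/n. Asymptotically E[X] → c³/6 = 6³/6 = 36 ≈ 36.000000, a bounded constant. In this regime the triangle count is asymptotically Poisson(c³/6).

E[X] ≈ 35.119592; in regime p = Θ(1/n^{1}) E[X] stays bounded (at the triangle threshold p ~ 1/n).


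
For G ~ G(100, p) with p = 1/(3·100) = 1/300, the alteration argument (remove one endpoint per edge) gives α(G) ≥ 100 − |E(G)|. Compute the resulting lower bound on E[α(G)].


E[|E(G)|] = C(100, 2)·p = 4950 · (1/300) = 33/2.
E[α(G)] ≥ n − E[|E(G)|] = 100 − 33/2 = 167/2.
Numerically: ≈ 83.500000.
(This is only a lower bound; the true E[α(G)] may be larger.)

E[α(G)] ≥ 167/2 ≈ 83.500000.


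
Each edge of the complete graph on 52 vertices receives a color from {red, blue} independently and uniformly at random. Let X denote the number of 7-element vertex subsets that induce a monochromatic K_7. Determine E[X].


Let X = Σ_S X_S over the C(52, 7) = 133784560 subsets S of size 7, where X_S = 1 if the K_7 on S is monochromatic.
For a fixed S, the K_7 on S has C(7, 2) = 21 edges. P[all 21 edges red] = (1/2)^21, and likewise for blue, so P[monochromatic] = 2·(1/2)^21 = 2^{1 − 21} = 1/1048576.
Summing: E[X] = C(52, 7) · 2^{1 − 21} = 133784560 · 1/1048576 = 8361535/65536.
Numerically: E[X] ≈ 127.58690.

E[X] = C(52,7)·2^(1−C(7,2)) = 8361535/65536 ≈ 127.58690.


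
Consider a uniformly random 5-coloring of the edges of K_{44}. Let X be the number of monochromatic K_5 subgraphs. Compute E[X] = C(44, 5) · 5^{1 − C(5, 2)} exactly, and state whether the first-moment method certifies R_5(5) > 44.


E[X] = C(44, 5) · 5^{1 − 10} = 1086008 · 5^{−9} = 1086008/1953125.
As a reduced fraction: E[X] = 1086008/1953125 ≈ 0.5560.
Is E[X] < 1? YES.
Since E[X] < 1, there exists a 5-coloring of K_{44} with no monochromatic K_5; hence R_5(5) > 44.

E[X] = 1086008/1953125 ≈ 0.5560; E[X] < 1, so R_5(5) > 44.


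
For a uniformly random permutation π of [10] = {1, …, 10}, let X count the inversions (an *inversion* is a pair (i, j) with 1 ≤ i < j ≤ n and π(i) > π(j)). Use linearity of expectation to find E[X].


Write X = Σ X_I over the C(10, 2) = 45 pairs i < j, with X_I the indicator of one inversion.
There are 45 indicators.
For each fixed pair i < j, the values π(i) and π(j) are two distinct elements of {1, …, 10} in uniformly random order; by symmetry P[π(i) > π(j)] = 1/2.
By linearity: E[X] = 45 · (1/2) = C(10, 2) · (1/2) = 45/2 = 45/2 ≈ 22.500.

E[X] = 45/2 = 22.500.


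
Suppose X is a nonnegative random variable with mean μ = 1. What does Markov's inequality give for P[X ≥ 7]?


μ = E[X] = 1, a = 7.
Markov: P[X ≥ 7] ≤ μ/a = (1)/7 = 1/7.
Numerically: ≈ 0.1429.
(Since a = 7 > μ = 1.0000, the bound 1/7 is < 1 and informative.)

P[X ≥ 7] ≤ 1/7 ≈ 0.1429.


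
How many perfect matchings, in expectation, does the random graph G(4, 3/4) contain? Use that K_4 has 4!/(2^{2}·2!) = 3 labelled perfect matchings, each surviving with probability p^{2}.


K_4 has 4!/(2^{2}·2!) = 3 labelled perfect matchings.
For each such perfect matching H, let X_H = 1 if all 2 edges of H are present in G. Then P[X_H = 1] = p^{2} = (3/4)^{2} = 9/16.
Summing the indicators: E[X] = Σ_H E[X_H] = 3 · p^{2} = 3 · 9/16 = 27/16.
Numerically: E[X] ≈ 1.69.

E[X] = 3 · (3/4)^{2} = 27/16 ≈ 1.69.


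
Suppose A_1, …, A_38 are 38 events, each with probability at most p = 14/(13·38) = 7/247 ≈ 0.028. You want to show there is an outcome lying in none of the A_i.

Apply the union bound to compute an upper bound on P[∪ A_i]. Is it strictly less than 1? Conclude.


Union bound: P[∪_{i=1}^{38} A_i] ≤ Σ_i P[A_i] ≤ 38·p = 38·(7/247) = 14/13.
Numerically: 14/13 ≈ 1.077.
Is 14/13 < 1? NO.
Since the bound 14/13 is ≥ 1, the union bound is uninformative here; it does NOT by itself certify existence.

38·p = 14/13 ≈ 1.077; existence NOT certified by the union bound.


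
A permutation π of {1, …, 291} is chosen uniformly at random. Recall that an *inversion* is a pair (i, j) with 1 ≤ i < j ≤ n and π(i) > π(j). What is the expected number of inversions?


Write X = Σ X_I over the C(291, 2) = 42195 pairs i < j, with X_I the indicator of one inversion.
There are 42195 indicators.
For each fixed pair i < j, the values π(i) and π(j) are two distinct elements of {1, …, 291} in uniformly random order; by symmetry P[π(i) > π(j)] = 1/2.
By linearity: E[X] = 42195 · (1/2) = C(291, 2) · (1/2) = 42195/2 = 42195/2 ≈ 21097.5000.

E[X] = 42195/2 = 21097.5000.


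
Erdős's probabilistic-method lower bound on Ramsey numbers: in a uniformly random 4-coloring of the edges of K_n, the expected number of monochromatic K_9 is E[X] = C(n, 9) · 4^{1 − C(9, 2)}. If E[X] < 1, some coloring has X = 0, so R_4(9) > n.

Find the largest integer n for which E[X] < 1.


We need C(n, 9) · 4^{1 − 36} < 1, i.e. C(n, 9) < 4^{36 − 1} = 1180591620717411303424.
Check values of n near the boundary:
  n = 910: C(910, 9) = 1133378248346922788210; 1133378248346922788210 < 1180591620717411303424? YES
  n = 911: C(911, 9) = 1144686900492291197405; 1144686900492291197405 < 1180591620717411303424? YES
  n = 912: C(912, 9) = 1156095740032081475120; 1156095740032081475120 < 1180591620717411303424? YES
  n = 913: C(913, 9) = 1167605542753639808390; 1167605542753639808390 < 1180591620717411303424? YES
  n = 914: C(914, 9) = 1179217089587653905932; 1179217089587653905932 < 1180591620717411303424? YES
  n = 915: C(915, 9) = 1190931166636537885130; 1190931166636537885130 < 1180591620717411303424? NO
The largest n with C(n, 9) < 1180591620717411303424 is n = 914 (where E[X] = 294804272396913476483/295147905179352825856 ≈ 0.999). Hence R_4(9) > 914, i.e. R_4(9) ≥ 915.

Largest n = 914; hence R_4(9) > 914.


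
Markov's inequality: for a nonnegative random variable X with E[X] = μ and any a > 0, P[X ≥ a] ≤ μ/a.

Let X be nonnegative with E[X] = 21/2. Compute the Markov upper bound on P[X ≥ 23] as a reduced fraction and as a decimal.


μ = E[X] = 21/2, a = 23.
Markov: P[X ≥ 23] ≤ μ/a = (21/2)/23 = 21/46.
Numerically: ≈ 0.457.
(Since a = 23 > μ = 10.500, the bound 21/46 is < 1 and informative.)

P[X ≥ 23] ≤ 21/46 ≈ 0.457.


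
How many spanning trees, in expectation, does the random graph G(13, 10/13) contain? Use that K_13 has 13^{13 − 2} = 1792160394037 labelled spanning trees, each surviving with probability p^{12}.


K_13 has 13^{13 − 2} = 1792160394037 labelled spanning trees.
For each such spanning tree H, let X_H = 1 if all 12 edges of H are present in G. Then P[X_H = 1] = p^{12} = (10/13)^{12} = 1000000000000/23298085122481.
By linearity of expectation: E[X] = Σ_H E[X_H] = 1792160394037 · p^{12} = 1792160394037 · 1000000000000/23298085122481 = 1000000000000/13.
Numerically: E[X] ≈ 7.692e+10.

E[X] = 1792160394037 · (10/13)^{12} = 1000000000000/13 ≈ 7.692e+10.


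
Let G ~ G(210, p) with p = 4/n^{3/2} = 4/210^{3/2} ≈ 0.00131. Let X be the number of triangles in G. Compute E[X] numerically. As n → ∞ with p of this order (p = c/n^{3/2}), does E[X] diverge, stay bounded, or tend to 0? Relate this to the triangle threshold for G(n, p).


Number of potential triangles: C(210, 3) = 1521520.
Each occurs with probability p³ ≈ (0.00131)³ ≈ 2.27087e-09.
By linearity: E[X] = C(210, 3)·p³ ≈ 1521520 · 2.27087e-09 ≈ 0.003.
Since α = 3/2 > 1, p = c/n^{3/2} = o(1/n) is below the triangle threshold p ~ 1/n. Asymptotically E[X] ~ (c³/6)·n^{3(1−α)} = (4³/6)·n^{-1.5} → 0, so by Markov's inequality G has no triangles w.h.p.

E[X] ≈ 0.003; in regime p = Θ(1/n^{3/2}) E[X] tends to 0 (below the triangle threshold p ~ 1/n).


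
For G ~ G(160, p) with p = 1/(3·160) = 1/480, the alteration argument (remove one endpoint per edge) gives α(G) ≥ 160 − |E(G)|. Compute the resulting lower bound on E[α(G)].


E[|E(G)|] = C(160, 2)·p = 12720 · (1/480) = 53/2.
E[α(G)] ≥ n − E[|E(G)|] = 160 − 53/2 = 267/2.
Numerically: ≈ 133.500.
(This is only a lower bound; the true E[α(G)] may be larger.)

E[α(G)] ≥ 267/2 ≈ 133.500.


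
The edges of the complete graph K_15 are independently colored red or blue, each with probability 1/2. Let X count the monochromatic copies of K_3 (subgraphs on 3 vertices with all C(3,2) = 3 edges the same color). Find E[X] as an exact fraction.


Let X = Σ_S X_S over the C(15, 3) = 455 subsets S of size 3, where X_S = 1 if the K_3 on S is monochromatic.
For a fixed S, the K_3 on S has C(3, 2) = 3 edges. P[all 3 edges red] = (1/2)^3, and likewise for blue, so P[monochromatic] = 2·(1/2)^3 = 2^{1 − 3} = 1/4.
By linearity of expectation: E[X] = C(15, 3) · 2^{1 − 3} = 455 · 1/4 = 455/4.
Numerically: E[X] ≈ 113.75000.

E[X] = C(15,3)·2^(1−C(3,2)) = 455/4 ≈ 113.75000.


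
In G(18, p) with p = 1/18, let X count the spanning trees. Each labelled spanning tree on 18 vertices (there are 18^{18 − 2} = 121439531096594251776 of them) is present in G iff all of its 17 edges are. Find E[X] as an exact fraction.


K_18 has 18^{18 − 2} = 121439531096594251776 labelled spanning trees.
For each such spanning tree H, let X_H = 1 if all 17 edges of H are present in G. Then P[X_H = 1] = p^{17} = (1/18)^{17} = 1/2185911559738696531968.
Summing the indicators: E[X] = Σ_H E[X_H] = 121439531096594251776 · p^{17} = 121439531096594251776 · 1/2185911559738696531968 = 1/18.
Numerically: E[X] ≈ 0.05556.

E[X] = 121439531096594251776 · (1/18)^{17} = 1/18 ≈ 0.05556.


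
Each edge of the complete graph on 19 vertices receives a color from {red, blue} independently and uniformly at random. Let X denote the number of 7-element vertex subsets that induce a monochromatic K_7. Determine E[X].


Let X = Σ_S X_S over the C(19, 7) = 50388 subsets S of size 7, where X_S = 1 if the K_7 on S is monochromatic.
For a fixed S, the K_7 on S has C(7, 2) = 21 edges. P[all 21 edges red] = (1/2)^21, and likewise for blue, so P[monochromatic] = 2·(1/2)^21 = 2^{1 − 21} = 1/1048576.
By linearity of expectation: E[X] = C(19, 7) · 2^{1 − 21} = 50388 · 1/1048576 = 12597/262144.
Numerically: E[X] ≈ 0.04805.

E[X] = C(19,7)·2^(1−C(7,2)) = 12597/262144 ≈ 0.04805.


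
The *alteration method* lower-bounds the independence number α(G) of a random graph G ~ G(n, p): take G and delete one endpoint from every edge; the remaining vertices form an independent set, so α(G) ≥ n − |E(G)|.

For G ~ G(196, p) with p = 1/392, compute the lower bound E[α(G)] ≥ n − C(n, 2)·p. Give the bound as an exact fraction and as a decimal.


E[|E(G)|] = C(196, 2)·p = 19110 · (1/392) = 195/4.
E[α(G)] ≥ n − E[|E(G)|] = 196 − 195/4 = 589/4.
Numerically: ≈ 147.250.
(This is only a lower bound; the true E[α(G)] may be larger.)

E[α(G)] ≥ 589/4 ≈ 147.250.


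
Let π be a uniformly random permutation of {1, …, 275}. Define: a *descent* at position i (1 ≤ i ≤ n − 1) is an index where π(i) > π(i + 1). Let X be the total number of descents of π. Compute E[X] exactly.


Write X = Σ X_I over i = 1, …, 274, with X_I the indicator of one descent.
There are 274 indicators.
For each fixed i, the pair (π(i), π(i+1)) is a uniformly random ordered pair of distinct values from {1, …, 275}; by symmetry P[π(i) > π(i+1)] = 1/2.
By linearity: E[X] = 274 · (1/2) = (275 − 1) · (1/2) = 137 ≈ 137.0000.

E[X] = 137 = 137.0000.


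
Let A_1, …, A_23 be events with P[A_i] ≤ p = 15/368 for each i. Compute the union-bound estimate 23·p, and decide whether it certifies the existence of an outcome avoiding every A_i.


Union bound: P[∪_{i=1}^{23} A_i] ≤ Σ_i P[A_i] ≤ 23·p = 23·(15/368) = 15/16.
Numerically: 15/16 ≈ 0.9375.
Is 15/16 < 1? YES.
Since P[∪ A_i] ≤ 15/16 < 1, the complement has P[∩ A_i^c] ≥ 1 − 15/16 = 1/16 > 0, so some outcome avoids every A_i.

23·p = 15/16 ≈ 0.9375; existence CERTIFIED by the union bound.


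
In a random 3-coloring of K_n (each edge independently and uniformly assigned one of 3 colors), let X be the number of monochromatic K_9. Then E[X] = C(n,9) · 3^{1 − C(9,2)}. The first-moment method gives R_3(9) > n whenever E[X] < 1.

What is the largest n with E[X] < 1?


We need C(n, 9) · 3^{1 − 36} < 1, i.e. C(n, 9) < 3^{36 − 1} = 50031545098999707.
Check values of n near the boundary:
  n = 300: C(300, 9) = 48052241692154700; 48052241692154700 < 50031545098999707? YES
  n = 301: C(301, 9) = 49533303936090975; 49533303936090975 < 50031545098999707? YES
  n = 302: C(302, 9) = 51054804739588650; 51054804739588650 < 50031545098999707? NO
  n = 303: C(303, 9) = 52617706925494425; 52617706925494425 < 50031545098999707? NO
The largest n with C(n, 9) < 50031545098999707 is n = 301 (where E[X] = 16511101312030325/16677181699666569 ≈ 0.99004). Hence R_3(9) > 301, i.e. R_3(9) ≥ 302.

Largest n = 301; hence R_3(9) > 301.


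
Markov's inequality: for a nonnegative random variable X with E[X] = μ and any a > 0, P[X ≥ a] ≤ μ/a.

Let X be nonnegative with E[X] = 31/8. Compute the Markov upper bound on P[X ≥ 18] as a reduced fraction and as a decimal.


μ = E[X] = 31/8, a = 18.
Markov: P[X ≥ 18] ≤ μ/a = (31/8)/18 = 31/144.
Numerically: ≈ 0.21528.
(Since a = 18 > μ = 3.87500, the bound 31/144 is < 1 and informative.)

P[X ≥ 18] ≤ 31/144 ≈ 0.21528.


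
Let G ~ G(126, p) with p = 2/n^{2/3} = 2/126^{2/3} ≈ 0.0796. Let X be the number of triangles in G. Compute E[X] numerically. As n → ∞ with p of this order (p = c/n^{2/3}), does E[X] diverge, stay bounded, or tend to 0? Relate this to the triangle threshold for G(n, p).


Number of potential triangles: C(126, 3) = 325500.
Each occurs with probability p³ ≈ (0.0796)³ ≈ 5.03905e-04.
By linearity: E[X] = C(126, 3)·p³ ≈ 325500 · 5.03905e-04 ≈ 164.021.
Since α = 2/3 < 1, p = c/n^{2/3} ≫ 1/n is above the triangle threshold p ~ 1/n. Asymptotically E[X] ~ (c³/6)·n^{3(1−α)} = (2³/6)·n^{1} → ∞; triangles are abundant w.h.p.

E[X] ≈ 164.021; in regime p = Θ(1/n^{2/3}) E[X] diverges (above the triangle threshold p ~ 1/n).


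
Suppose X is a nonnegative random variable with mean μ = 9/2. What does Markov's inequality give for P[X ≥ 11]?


μ = E[X] = 9/2, a = 11.
Markov: P[X ≥ 11] ≤ μ/a = (9/2)/11 = 9/22.
Numerically: ≈ 0.409.
(Since a = 11 > μ = 4.500, the bound 9/22 is < 1 and informative.)

P[X ≥ 11] ≤ 9/22 ≈ 0.409.


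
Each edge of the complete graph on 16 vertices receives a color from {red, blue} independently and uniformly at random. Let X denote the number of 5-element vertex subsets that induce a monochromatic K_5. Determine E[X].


Let X = Σ_S X_S over the C(16, 5) = 4368 subsets S of size 5, where X_S = 1 if the K_5 on S is monochromatic.
For a fixed S, the K_5 on S has C(5, 2) = 10 edges. P[all 10 edges red] = (1/2)^10, and likewise for blue, so P[monochromatic] = 2·(1/2)^10 = 2^{1 − 10} = 1/512.
By linearity of expectation: E[X] = C(16, 5) · 2^{1 − 10} = 4368 · 1/512 = 273/32.
Numerically: E[X] ≈ 8.531.

E[X] = C(16,5)·2^(1−C(5,2)) = 273/32 ≈ 8.531.


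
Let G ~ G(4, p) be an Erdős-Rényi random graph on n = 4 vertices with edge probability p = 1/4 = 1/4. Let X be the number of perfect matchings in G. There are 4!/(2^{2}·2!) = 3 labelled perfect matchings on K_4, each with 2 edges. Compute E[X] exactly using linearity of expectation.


K_4 has 4!/(2^{2}·2!) = 3 labelled perfect matchings.
For each such perfect matching H, let X_H = 1 if all 2 edges of H are present in G. Then P[X_H = 1] = p^{2} = (1/4)^{2} = 1/16.
By linearity of expectation: E[X] = Σ_H E[X_H] = 3 · p^{2} = 3 · 1/16 = 3/16.
Numerically: E[X] ≈ 0.1875.

E[X] = 3 · (1/4)^{2} = 3/16 ≈ 0.1875.
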